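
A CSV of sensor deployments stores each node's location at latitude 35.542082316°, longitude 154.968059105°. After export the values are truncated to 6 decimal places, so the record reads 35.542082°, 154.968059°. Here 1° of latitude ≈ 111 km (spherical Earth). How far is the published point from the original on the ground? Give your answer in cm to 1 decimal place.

Δlat = 35.542082316 − 35.542082 = +0.000000316°; Δlon = 154.968059105 − 154.968059 = +0.000000105°.
North–south shift: 0.000000316 × 111000 = 0.035076 m.
E–W at 35.5421°: 0.000000105° × 111000 × cos 35.5421° = 0.000000105 × 111000 × 0.8137 ≈ 0.00948354 m.
Combined displacement = (0.035076² + 0.00948354²)^½ ≈ 0.0363354 m.
That is 0.0363354 m = 3.6335 cm.

3.6 cm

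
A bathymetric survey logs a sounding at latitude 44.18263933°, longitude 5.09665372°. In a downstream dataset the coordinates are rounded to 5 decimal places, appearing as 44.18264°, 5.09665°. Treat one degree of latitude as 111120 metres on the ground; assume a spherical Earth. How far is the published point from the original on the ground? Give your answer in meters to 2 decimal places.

The latitude changed by -0.00000067° and the longitude by +0.00000372°.
North–south shift: -0.00000067 × 111120 = -0.0744504 m.
East–west at this latitude: 0.00000372° × 111120 × cos 44.1826° ≈ 0.00000372 × 79686.6 = 0.296434 m.
Distance: √(0.0744504² + 0.296434²) ≈ 0.30564 m.

0.31 meters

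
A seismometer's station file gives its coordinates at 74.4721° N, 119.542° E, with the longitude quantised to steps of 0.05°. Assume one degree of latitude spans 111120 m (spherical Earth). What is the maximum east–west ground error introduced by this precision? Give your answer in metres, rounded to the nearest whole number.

With a 0.05° grid the true value lies within half a step, ±0.05°/2 = ±0.025°, of the stored one.
One degree of longitude at 74.4721° is 111120 × cos 74.4721° ≈ 111120 × 0.2677 = 29747.7 m.
East–west error: 0.025° × 29747.7 m/° ≈ 743.692 m.

744 metres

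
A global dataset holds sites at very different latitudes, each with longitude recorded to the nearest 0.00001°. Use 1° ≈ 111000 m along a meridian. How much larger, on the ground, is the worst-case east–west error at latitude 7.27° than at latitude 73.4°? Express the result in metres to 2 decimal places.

Rounding to 5 decimal places leaves the longitude within ±5e-06° of the true value.
Error at 7.27° = 5e-06° × 111000 × cos 7.27° ≈ 0.555 × 0.9920 = 0.55054 m.
At 73.4°: 5e-06° × 111000 × cos 73.4° = 5e-06 × 111000 × 0.2857 ≈ 0.15856 m.
So the lower-latitude error exceeds the higher by 0.55054 − 0.15856 = 0.39198 m.

0.39 metres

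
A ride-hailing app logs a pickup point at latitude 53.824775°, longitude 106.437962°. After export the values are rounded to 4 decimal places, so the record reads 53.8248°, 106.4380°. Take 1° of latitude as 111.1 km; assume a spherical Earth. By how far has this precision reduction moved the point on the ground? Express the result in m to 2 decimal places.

3.73 m

The latitude changed by -0.000025° and the longitude by -0.000038°.
N–S: -0.000025° × 111100 m/° = -2.7775 m.
East–west at this latitude: -0.000038° × 111100 × cos 53.8248° ≈ -0.000038 × 65577.5 = -2.49194 m.
Distance: √(2.7775² + 2.49194²) ≈ 3.73153 m.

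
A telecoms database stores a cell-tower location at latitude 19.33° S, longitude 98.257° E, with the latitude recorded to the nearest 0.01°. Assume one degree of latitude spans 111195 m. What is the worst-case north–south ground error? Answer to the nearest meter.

Rounding to 2 decimal places leaves the latitude within ±0.005° of the true value.
Along the meridian that is 0.005° × 111195 m/° = 555.975 m.

556 meters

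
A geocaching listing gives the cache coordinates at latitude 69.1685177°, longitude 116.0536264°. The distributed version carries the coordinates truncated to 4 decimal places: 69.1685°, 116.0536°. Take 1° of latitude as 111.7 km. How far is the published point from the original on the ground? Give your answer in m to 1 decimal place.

2.2 m

Δlat = 69.1685177 − 69.1685 = +0.0000177°; Δlon = 116.0536264 − 116.0536 = +0.0000264°.
N–S: 0.0000177° × 111700 m/° = 1.97709 m.
East–west at this latitude: 0.0000264° × 111700 × cos 69.1685° ≈ 0.0000264 × 39722.8 = 1.04868 m.
Combined displacement = (1.97709² + 1.04868²)^½ ≈ 2.23799 m.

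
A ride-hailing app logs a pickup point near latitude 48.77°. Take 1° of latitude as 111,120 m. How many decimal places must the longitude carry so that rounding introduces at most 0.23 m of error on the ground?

At 48.77° one degree of longitude covers 111120 × cos 48.77° ≈ 111120 × 0.6591 ≈ 73237.3 m.
N decimal places → at most half a unit in the last place, 0.5 × 10⁻ᴺ° = 73237.3/2 × 10⁻ᴺ m.
Setting 36618.7 × 10⁻ᴺ ≤ 0.23 gives 10ᴺ ≥ 1.592e+05, i.e. N ≥ 5.20.
So 6 decimal places suffice (0.0366 m); 5 would allow up to 0.366 m.

6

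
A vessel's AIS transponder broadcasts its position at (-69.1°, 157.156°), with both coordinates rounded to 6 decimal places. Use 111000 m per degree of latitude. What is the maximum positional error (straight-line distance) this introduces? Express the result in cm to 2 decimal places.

Rounding to 6 decimal places leaves each coordinate within ±5e-07° of the true value.
N–S: 5e-07° × 111000 m/° = 0.0555 m.
East–west component at 69.1°: 5e-07° × 111000 × cos 69.1° ≈ 5e-07 × 39597.9 ≈ 0.019799 m.
The two errors are perpendicular, so the maximum displacement is √(0.0555² + 0.019799²) ≈ 0.0589258 m.
That is 0.0589258 m = 5.8926 cm.

5.89 cm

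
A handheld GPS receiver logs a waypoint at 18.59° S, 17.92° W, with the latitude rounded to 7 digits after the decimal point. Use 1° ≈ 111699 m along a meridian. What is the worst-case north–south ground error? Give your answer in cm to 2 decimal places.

Rounding to 7 decimal places leaves the latitude within ±5e-08° of the true value.
North–south distance: 5e-08° × 111699 m/° = 0.00558495 m.
That is 0.00558495 m = 0.55849 cm.

0.56 cm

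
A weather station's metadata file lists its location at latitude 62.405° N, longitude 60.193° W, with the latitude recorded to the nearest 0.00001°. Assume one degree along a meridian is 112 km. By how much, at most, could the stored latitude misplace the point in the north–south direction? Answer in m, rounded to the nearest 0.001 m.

Rounding to 5 decimal places leaves the latitude within ±5e-06° of the true value.
So the N–S error is at most 5e-06 × 112000 = 0.56 m.

0.560 m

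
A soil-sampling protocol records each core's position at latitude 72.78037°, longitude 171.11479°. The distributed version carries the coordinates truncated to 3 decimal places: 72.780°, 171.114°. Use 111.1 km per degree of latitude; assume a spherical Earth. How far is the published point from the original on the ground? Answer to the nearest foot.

Δlat = 72.78037 − 72.780 = +0.00037°; Δlon = 171.11479 − 171.114 = +0.00079°.
N–S: 0.00037° × 111100 m/° = 41.107 m.
East–west at this latitude: 0.00079° × 111100 × cos 72.78° ≈ 0.00079 × 32890.2 = 25.9833 m.
Distance: √(41.107² + 25.9833²) ≈ 48.6304 m.
Converting: 48.6304 m × 3.2808 ft/m ≈ 159.55 ft.

160 feet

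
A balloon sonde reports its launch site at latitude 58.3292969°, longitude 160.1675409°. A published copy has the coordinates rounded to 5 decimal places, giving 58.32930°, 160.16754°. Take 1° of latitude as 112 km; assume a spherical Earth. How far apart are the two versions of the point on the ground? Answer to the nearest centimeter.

35 centimeters

The latitude changed by -0.0000031° and the longitude by +0.0000009°.
N–S: -0.0000031° × 112000 m/° = -0.3472 m.
East–west at this latitude: 0.0000009° × 112000 × cos 58.3293° ≈ 0.0000009 × 58804.1 = 0.0529237 m.
Distance: √(0.3472² + 0.0529237²) ≈ 0.35121 m.
That is 0.35121 m = 35.121 cm.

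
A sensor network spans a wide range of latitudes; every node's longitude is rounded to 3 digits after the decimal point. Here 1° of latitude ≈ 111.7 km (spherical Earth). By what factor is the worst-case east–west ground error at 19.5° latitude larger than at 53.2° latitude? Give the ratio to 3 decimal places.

1.574

Rounding to 3 decimal places leaves the longitude within ±0.0005° of the true value.
Error at 19.5° = 0.0005° × 111700 × cos 19.5° ≈ 55.85 × 0.9426 = 52.647 m.
At 53.2°: 0.0005° × 111700 × cos 53.2° = 0.0005 × 111700 × 0.5990 ≈ 33.455 m.
Ratio: 52.647 / 33.455 = cos 19.5° / cos 53.2° ≈ 1.5736.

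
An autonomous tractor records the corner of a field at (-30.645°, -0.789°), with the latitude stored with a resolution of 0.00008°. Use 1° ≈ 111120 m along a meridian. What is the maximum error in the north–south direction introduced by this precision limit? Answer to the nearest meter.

4 meters

With a 0.00008° grid the true value lies within half a step, ±0.00008°/2 = ±4e-05°, of the stored one.
So the N–S error is at most 4e-05 × 111120 = 4.4448 m.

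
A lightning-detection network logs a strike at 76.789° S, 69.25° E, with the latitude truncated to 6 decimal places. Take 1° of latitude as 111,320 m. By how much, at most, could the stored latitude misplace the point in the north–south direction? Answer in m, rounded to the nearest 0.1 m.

0.1 m

Truncating at 6 decimal places can drop up to a full unit in the last place, so the latitude may be off by as much as 1e-06°.
Along the meridian that is 1e-06° × 111320 m/° = 0.11132 m.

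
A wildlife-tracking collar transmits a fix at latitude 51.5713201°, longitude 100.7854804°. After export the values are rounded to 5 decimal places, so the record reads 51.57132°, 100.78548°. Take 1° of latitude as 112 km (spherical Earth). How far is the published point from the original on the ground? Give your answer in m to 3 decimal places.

The latitude changed by +0.0000001° and the longitude by +0.0000004°.
N–S: 0.0000001° × 112000 m/° = 0.0112 m.
E–W at 51.5713°: 0.0000004° × 112000 × cos 51.5713° = 0.0000004 × 112000 × 0.6215 ≈ 0.027845 m.
Distance: √(0.0112² + 0.027845²) ≈ 0.0300131 m.

0.030 m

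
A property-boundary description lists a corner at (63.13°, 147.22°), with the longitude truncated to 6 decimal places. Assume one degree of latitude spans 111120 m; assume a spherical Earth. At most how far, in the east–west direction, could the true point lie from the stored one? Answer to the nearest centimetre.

Truncating at 6 decimal places can drop up to a full unit in the last place, so the longitude may be off by as much as 1e-06°.
One degree of longitude at 63.13° is 111120 × cos 63.13° ≈ 111120 × 0.4520 = 50222.7 m.
So at most 1e-06° × 50222.7 ≈ 0.0502227 m east–west.
That is 0.0502227 m = 5.0223 cm.

5 centimetres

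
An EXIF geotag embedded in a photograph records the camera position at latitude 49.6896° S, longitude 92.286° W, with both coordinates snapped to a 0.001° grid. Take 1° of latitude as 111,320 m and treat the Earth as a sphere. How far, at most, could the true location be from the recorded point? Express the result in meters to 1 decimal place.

With a 0.001° grid the true value lies within half a step, ±0.001°/2 = ±0.0005°, of the stored one.
Latitude error → 0.0005 × 111320 = 55.66 m along the meridian.
Longitude error → 0.0005 × 111320 × cos 49.6896° = 0.0005 × 111320 × 0.6469 ≈ 36.008 m.
The two errors are perpendicular, so the maximum displacement is √(55.66² + 36.008²) ≈ 66.2919 m.

66.3 meters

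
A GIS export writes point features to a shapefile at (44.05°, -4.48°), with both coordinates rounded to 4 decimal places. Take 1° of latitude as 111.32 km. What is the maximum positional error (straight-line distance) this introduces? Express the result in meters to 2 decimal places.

6.85 meters

Rounding to 4 decimal places leaves each coordinate within ±5e-05° of the true value.
Latitude error → 5e-05 × 111320 = 5.566 m along the meridian.
East–west component at 44.05°: 5e-05° × 111320 × cos 44.05° ≈ 5e-05 × 80009.4 ≈ 4.00047 m.
Worst case both components are at the extreme and orthogonal: √(5.566² + 4.00047²) ≈ 6.8545 m.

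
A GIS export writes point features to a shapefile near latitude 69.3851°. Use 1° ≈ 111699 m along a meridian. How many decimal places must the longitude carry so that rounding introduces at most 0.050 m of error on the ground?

At 69.3851° one degree of longitude covers 111699 × cos 69.3851° ≈ 111699 × 0.3521 ≈ 39327.5 m.
N decimal places → at most half a unit in the last place, 0.5 × 10⁻ᴺ° = 39327.5/2 × 10⁻ᴺ m.
Need 0.5 × 39327.5 × 10⁻ᴺ ≤ 0.050 → 10⁻ᴺ ≤ 2.543e-06, so N ≥ 5.59.
N = 5 would give 0.197 m (too coarse); N = 6 gives 0.0197 m ≤ 0.050 m.

6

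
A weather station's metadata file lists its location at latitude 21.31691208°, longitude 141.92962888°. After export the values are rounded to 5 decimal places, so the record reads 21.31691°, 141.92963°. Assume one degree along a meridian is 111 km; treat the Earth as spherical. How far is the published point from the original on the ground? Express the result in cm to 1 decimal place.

25.8 cm

The latitude changed by +0.00000208° and the longitude by -0.00000112°.
North–south shift: 0.00000208 × 111000 = 0.23088 m.
East–west at this latitude: -0.00000112° × 111000 × cos 21.3169° ≈ -0.00000112 × 103406 = -0.115815 m.
Distance: √(0.23088² + 0.115815²) ≈ 0.258299 m.
That is 0.258299 m = 25.83 cm.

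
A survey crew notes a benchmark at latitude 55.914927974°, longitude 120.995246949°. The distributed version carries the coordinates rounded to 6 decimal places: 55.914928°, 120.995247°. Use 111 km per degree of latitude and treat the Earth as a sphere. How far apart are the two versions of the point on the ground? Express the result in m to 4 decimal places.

0.0043 m

Δlat = 55.914927974 − 55.914928 = -0.000000026°; Δlon = 120.995246949 − 120.995247 = -0.000000051°.
N–S: -0.000000026° × 111000 m/° = -0.002886 m.
East–west at this latitude: -0.000000051° × 111000 × cos 55.9149° ≈ -0.000000051 × 62207 = -0.00317256 m.
Distance: √(0.002886² + 0.00317256²) ≈ 0.00428884 m.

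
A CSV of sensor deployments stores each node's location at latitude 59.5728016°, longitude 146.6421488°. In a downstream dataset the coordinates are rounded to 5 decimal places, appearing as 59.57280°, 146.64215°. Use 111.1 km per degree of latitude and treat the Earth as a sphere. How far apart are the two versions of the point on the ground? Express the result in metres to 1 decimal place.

Δlat = 59.5728016 − 59.57280 = +0.0000016°; Δlon = 146.6421488 − 146.64215 = -0.0000012°.
North–south shift: 0.0000016 × 111100 = 0.17776 m.
E–W at 59.5728°: -0.0000012° × 111100 × cos 59.5728° = -0.0000012 × 111100 × 0.5064 ≈ -0.067519 m.
Hypotenuse of the two orthogonal shifts: √(0.17776² + 0.067519²) = 0.190151 m.

0.2 metres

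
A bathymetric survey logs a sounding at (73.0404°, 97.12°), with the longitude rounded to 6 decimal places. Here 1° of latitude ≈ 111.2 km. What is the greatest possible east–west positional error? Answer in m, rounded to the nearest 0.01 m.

Rounding to 6 decimal places leaves the longitude within ±5e-07° of the true value.
Parallels shrink by cos φ, so at 73.0404° a degree of longitude is 111200 × 0.2917 ≈ 32436.7 m.
So at most 5e-07° × 32436.7 ≈ 0.0162184 m east–west.

0.02 m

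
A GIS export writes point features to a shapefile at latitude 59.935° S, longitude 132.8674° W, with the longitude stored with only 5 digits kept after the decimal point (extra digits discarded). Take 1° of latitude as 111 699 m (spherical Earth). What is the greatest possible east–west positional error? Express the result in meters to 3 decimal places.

0.560 meters

Truncating at 5 decimal places can drop up to a full unit in the last place, so the longitude may be off by as much as 1e-05°.
Parallels shrink by cos φ, so at 59.935° a degree of longitude is 111699 × 0.5010 ≈ 55959.2 m.
East–west error: 1e-05° × 55959.2 m/° ≈ 0.559592 m.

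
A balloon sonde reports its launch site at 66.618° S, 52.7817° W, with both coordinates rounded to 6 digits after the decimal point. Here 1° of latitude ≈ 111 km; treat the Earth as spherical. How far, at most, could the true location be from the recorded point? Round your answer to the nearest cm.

6 cm

Rounding to 6 decimal places leaves each coordinate within ±5e-07° of the true value.
N–S: 5e-07° × 111000 m/° = 0.0555 m.
E–W at 66.618°: 5e-07° × 111000 × cos 66.618° = 5e-07 × 111000 × 0.3969 ≈ 0.0220257 m.
Combining orthogonally: (0.0555² + 0.0220257²)^½ ≈ 0.0597108 m.
That is 0.0597108 m = 5.9711 cm.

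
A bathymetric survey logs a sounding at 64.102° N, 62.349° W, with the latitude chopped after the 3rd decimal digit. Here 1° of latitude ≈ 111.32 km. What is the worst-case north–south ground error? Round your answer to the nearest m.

111 m

Truncating at 3 decimal places can drop up to a full unit in the last place, so the latitude may be off by as much as 0.001°.
So the N–S error is at most 0.001 × 111320 = 111.32 m.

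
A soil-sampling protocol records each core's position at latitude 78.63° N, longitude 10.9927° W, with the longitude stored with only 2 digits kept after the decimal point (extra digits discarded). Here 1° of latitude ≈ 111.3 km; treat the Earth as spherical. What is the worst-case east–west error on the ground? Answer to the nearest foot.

Truncating at 2 decimal places can drop up to a full unit in the last place, so the longitude may be off by as much as 0.01°.
At latitude 78.63° a degree of longitude spans 111300 m × cos 78.63° = 111300 × 0.1971 ≈ 21942.1 m.
So at most 0.01° × 21942.1 ≈ 219.421 m east–west.
In feet: 219.421 m ÷ 0.3048 ≈ 719.89 ft.

720 feet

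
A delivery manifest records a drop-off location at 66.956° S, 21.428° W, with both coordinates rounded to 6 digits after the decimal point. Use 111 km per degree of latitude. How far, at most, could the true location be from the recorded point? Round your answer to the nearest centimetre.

Rounding to 6 decimal places leaves each coordinate within ±5e-07° of the true value.
N–S: 5e-07° × 111000 m/° = 0.0555 m.
East–west component at 66.956°: 5e-07° × 111000 × cos 66.956° ≈ 5e-07 × 43449.6 ≈ 0.0217248 m.
Worst case both components are at the extreme and orthogonal: √(0.0555² + 0.0217248²) ≈ 0.0596005 m.
That is 0.0596005 m = 5.96 cm.

6 centimetres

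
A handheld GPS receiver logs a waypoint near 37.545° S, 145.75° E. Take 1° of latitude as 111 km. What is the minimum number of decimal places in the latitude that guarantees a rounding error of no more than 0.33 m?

One degree of latitude covers 111000 m.
Rounding to N decimal places gives at most 0.5 × 10⁻ᴺ degrees of error, i.e. 0.5 × 10⁻ᴺ × 111000 m.
Setting 55500 × 10⁻ᴺ ≤ 0.33 gives 10ᴺ ≥ 1.682e+05, i.e. N ≥ 5.23.
At 5 places the error can reach 0.555 m, but 6 places keeps it to 0.0555 m.

6 decimal places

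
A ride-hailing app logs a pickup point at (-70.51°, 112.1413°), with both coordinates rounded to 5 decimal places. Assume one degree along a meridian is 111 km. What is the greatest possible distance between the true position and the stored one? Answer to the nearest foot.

Rounding to 5 decimal places leaves each coordinate within ±5e-06° of the true value.
North–south component: 5e-06° × 111000 = 0.555 m.
E–W at 70.51°: 5e-06° × 111000 × cos 70.51° = 5e-06 × 111000 × 0.3336 ≈ 0.185171 m.
The two errors are perpendicular, so the maximum displacement is √(0.555² + 0.185171²) ≈ 0.585076 m.
Converting: 0.585076 m × 3.2808 ft/m ≈ 1.9195 ft.

2 feet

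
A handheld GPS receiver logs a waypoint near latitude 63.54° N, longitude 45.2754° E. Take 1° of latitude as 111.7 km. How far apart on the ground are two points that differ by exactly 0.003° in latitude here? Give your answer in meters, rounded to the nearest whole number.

Along a meridian 0.003° is 0.003 × 111700 = 335.1 m.

335 meters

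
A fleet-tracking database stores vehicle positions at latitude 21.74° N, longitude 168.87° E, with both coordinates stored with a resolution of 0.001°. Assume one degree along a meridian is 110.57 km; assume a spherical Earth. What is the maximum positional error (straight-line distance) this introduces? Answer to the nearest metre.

75 metres

With a 0.001° grid the true value lies within half a step, ±0.001°/2 = ±0.0005°, of the stored one.
Latitude error → 0.0005 × 110570 = 55.285 m along the meridian.
East–west component at 21.74°: 0.0005° × 110570 × cos 21.74° ≈ 0.0005 × 102706 ≈ 51.3528 m.
Combining orthogonally: (55.285² + 51.3528²)^½ ≈ 75.4556 m.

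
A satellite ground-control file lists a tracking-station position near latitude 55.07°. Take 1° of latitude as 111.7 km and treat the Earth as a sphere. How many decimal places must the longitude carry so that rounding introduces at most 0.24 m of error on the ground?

6 decimal places

At 55.07° one degree of longitude covers 111700 × cos 55.07° ≈ 111700 × 0.5726 ≈ 63956.7 m.
Rounding to N decimal places gives at most 0.5 × 10⁻ᴺ degrees of error, i.e. 0.5 × 10⁻ᴺ × 63956.7 m.
Setting 31978.3 × 10⁻ᴺ ≤ 0.24 gives 10ᴺ ≥ 1.332e+05, i.e. N ≥ 5.12.
So 6 decimal places suffice (0.032 m); 5 would allow up to 0.32 m.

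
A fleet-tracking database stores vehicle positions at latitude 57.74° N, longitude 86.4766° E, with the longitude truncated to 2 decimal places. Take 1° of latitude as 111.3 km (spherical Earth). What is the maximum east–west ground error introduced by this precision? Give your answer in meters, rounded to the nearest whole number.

Truncating at 2 decimal places can drop up to a full unit in the last place, so the longitude may be off by as much as 0.01°.
At latitude 57.74° a degree of longitude spans 111300 m × cos 57.74° = 111300 × 0.5338 ≈ 59407.7 m.
So at most 0.01° × 59407.7 ≈ 594.077 m east–west.

594 meters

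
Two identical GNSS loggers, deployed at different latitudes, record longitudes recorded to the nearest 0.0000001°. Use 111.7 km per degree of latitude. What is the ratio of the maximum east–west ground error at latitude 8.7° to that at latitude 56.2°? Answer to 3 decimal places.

1.777

Rounding to 7 decimal places leaves the longitude within ±5e-08° of the true value.
Error at 8.7° = 5e-08° × 111700 × cos 8.7° ≈ 0.005585 × 0.9885 = 0.0055207 m.
Error at 56.2° = 5e-08° × 111700 × cos 56.2° ≈ 0.005585 × 0.5563 = 0.0031069 m.
Ratio: 0.0055207 / 0.0031069 = cos 8.7° / cos 56.2° ≈ 1.7769.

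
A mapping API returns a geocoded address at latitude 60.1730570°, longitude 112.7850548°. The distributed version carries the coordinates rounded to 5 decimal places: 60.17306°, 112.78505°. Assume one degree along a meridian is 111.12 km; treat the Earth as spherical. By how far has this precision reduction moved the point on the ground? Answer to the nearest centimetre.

Δlat = 60.1730570 − 60.17306 = -0.0000030°; Δlon = 112.7850548 − 112.78505 = +0.0000048°.
North–south shift: -0.0000030 × 111120 = -0.33336 m.
E–W at 60.1731°: 0.0000048° × 111120 × cos 60.1731° = 0.0000048 × 111120 × 0.4974 ≈ 0.265292 m.
Hypotenuse of the two orthogonal shifts: √(0.33336² + 0.265292²) = 0.426038 m.
That is 0.426038 m = 42.604 cm.

43 centimetres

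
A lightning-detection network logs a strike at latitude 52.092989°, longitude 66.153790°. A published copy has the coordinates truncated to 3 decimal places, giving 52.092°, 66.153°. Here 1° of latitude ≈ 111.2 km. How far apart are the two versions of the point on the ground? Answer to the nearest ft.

Δlat = 52.092989 − 52.092 = +0.000989°; Δlon = 66.153790 − 66.153 = +0.000790°.
North–south shift: 0.000989 × 111200 = 109.977 m.
East–west at this latitude: 0.000790° × 111200 × cos 52.092° ≈ 0.000790 × 68320.8 = 53.9734 m.
Hypotenuse of the two orthogonal shifts: √(109.977² + 53.9734²) = 122.507 m.
Converting: 122.507 m × 3.2808 ft/m ≈ 401.93 ft.

402 ft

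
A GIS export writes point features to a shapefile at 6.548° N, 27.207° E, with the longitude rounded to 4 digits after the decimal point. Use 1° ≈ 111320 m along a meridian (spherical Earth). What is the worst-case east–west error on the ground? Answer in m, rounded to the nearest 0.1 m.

5.5 m

Rounding to 4 decimal places leaves the longitude within ±5e-05° of the true value.
At latitude 6.548° a degree of longitude spans 111320 m × cos 6.548° = 111320 × 0.9935 ≈ 110594 m.
East–west error: 5e-05° × 110594 m/° ≈ 5.52969 m.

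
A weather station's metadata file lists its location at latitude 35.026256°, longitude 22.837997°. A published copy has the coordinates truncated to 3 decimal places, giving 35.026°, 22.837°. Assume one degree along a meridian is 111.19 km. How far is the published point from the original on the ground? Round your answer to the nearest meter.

95 meters

Δlat = 35.026256 − 35.026 = +0.000256°; Δlon = 22.837997 − 22.837 = +0.000997°.
N–S: 0.000256° × 111190 m/° = 28.4646 m.
East–west at this latitude: 0.000997° × 111190 × cos 35.026° ≈ 0.000997 × 91052.6 = 90.7794 m.
Hypotenuse of the two orthogonal shifts: √(28.4646² + 90.7794²) = 95.1375 m.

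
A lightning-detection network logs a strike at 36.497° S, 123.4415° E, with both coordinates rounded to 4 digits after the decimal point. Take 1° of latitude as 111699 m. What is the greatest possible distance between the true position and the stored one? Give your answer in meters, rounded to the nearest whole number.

7 meters

Rounding to 4 decimal places leaves each coordinate within ±5e-05° of the true value.
Latitude error → 5e-05 × 111699 = 5.58495 m along the meridian.
East–west component at 36.497°: 5e-05° × 111699 × cos 36.497° ≈ 5e-05 × 89793.5 ≈ 4.48967 m.
Combining orthogonally: (5.58495² + 4.48967²)^½ ≈ 7.16581 m.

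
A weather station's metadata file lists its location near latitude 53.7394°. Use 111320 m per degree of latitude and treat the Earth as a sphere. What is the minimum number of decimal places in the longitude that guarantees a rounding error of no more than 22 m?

At 53.7394° one degree of longitude covers 111320 × cos 53.7394° ≈ 111320 × 0.5915 ≈ 65841.2 m.
With N decimal places the half-ulp bound is 0.5·10⁻ᴺ°, or 0.5·10⁻ᴺ × 65841.2 m on the ground.
Setting 32920.6 × 10⁻ᴺ ≤ 22 gives 10ᴺ ≥ 1496, i.e. N ≥ 3.18.
At 3 places the error can reach 32.9 m, but 4 places keeps it to 3.29 m.

4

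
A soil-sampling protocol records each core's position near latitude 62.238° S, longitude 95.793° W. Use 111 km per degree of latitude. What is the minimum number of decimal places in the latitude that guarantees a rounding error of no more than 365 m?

One degree of latitude covers 111000 m.
Rounding to N decimal places gives at most 0.5 × 10⁻ᴺ degrees of error, i.e. 0.5 × 10⁻ᴺ × 111000 m.
Setting 55500 × 10⁻ᴺ ≤ 365 gives 10ᴺ ≥ 152.1, i.e. N ≥ 2.18.
So 3 decimal places suffice (55.5 m); 2 would allow up to 555 m.

3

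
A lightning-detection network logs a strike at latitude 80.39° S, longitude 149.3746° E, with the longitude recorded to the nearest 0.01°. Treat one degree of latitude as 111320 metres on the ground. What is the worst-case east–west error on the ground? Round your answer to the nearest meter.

Rounding to 2 decimal places leaves the longitude within ±0.005° of the true value.
One degree of longitude at 80.39° is 111320 × cos 80.39° ≈ 111320 × 0.1669 = 18583.9 m.
East–west error: 0.005° × 18583.9 m/° ≈ 92.9193 m.

93 meters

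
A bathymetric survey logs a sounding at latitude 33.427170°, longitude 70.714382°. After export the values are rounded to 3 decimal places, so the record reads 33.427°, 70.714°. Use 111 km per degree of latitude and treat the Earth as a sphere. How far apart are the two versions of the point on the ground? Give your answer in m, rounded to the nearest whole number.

The latitude changed by +0.000170° and the longitude by +0.000382°.
North–south shift: 0.000170 × 111000 = 18.87 m.
East–west at this latitude: 0.000382° × 111000 × cos 33.427° ≈ 0.000382 × 92639.3 = 35.3882 m.
Distance: √(18.87² + 35.3882²) ≈ 40.1049 m.

40 m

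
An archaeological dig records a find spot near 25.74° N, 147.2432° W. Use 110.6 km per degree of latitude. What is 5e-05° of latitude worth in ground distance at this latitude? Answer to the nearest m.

6 m

5e-05° × 110600 m/° = 5.53 m.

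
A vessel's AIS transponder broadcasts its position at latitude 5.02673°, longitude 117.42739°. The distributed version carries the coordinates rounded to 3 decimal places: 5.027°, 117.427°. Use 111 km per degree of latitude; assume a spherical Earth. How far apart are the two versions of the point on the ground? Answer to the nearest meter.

Δlat = 5.02673 − 5.027 = -0.00027°; Δlon = 117.42739 − 117.427 = +0.00039°.
North–south shift: -0.00027 × 111000 = -29.97 m.
East–west at this latitude: 0.00039° × 111000 × cos 5.027° ≈ 0.00039 × 110573 = 43.1235 m.
Hypotenuse of the two orthogonal shifts: √(29.97² + 43.1235²) = 52.5151 m.

53 meters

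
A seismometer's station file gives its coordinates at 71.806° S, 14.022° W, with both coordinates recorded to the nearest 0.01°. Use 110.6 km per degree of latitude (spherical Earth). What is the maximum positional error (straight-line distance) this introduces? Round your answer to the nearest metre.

579 metres

Rounding to 2 decimal places leaves each coordinate within ±0.005° of the true value.
North–south component: 0.005° × 110600 = 553 m.
East–west component at 71.806°: 0.005° × 110600 × cos 71.806° ≈ 0.005 × 34533.2 ≈ 172.666 m.
Worst case both components are at the extreme and orthogonal: √(553² + 172.666²) ≈ 579.329 m.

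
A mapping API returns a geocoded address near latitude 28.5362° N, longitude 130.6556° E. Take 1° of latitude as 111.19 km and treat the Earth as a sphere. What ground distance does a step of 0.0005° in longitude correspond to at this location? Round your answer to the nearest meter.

At 28.5362° a degree of longitude is 111190 × cos 28.5362° ≈ 97682.1 m, so 0.0005° corresponds to 48.8411 m.

49 meters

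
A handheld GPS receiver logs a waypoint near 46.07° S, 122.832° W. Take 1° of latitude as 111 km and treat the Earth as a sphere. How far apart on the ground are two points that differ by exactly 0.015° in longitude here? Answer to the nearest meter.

1155 meters

0.015° of longitude at 46.07° is 0.015 × 111000 × cos 46.07° ≈ 0.015 × 77009.5 = 1155.14 m.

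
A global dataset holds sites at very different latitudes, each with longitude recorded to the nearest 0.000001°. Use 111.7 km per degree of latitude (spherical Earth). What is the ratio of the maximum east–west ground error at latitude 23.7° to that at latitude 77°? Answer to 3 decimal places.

4.070

Rounding to 6 decimal places leaves the longitude within ±5e-07° of the true value.
At 23.7°: 5e-07° × 111700 × cos 23.7° = 5e-07 × 111700 × 0.9157 ≈ 0.05114 m.
Error at 77° = 5e-07° × 111700 × cos 77° ≈ 0.05585 × 0.2250 = 0.012564 m.
The ratio reduces to cos 23.7° / cos 77° = 0.9157/0.2250 ≈ 4.0705.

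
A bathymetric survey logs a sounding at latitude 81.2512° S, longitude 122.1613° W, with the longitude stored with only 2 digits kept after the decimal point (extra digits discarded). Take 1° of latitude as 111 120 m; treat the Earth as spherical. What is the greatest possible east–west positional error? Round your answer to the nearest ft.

555 ft

Truncating at 2 decimal places can drop up to a full unit in the last place, so the longitude may be off by as much as 0.01°.
At latitude 81.2512° a degree of longitude spans 111120 m × cos 81.2512° = 111120 × 0.1521 ≈ 16901.7 m.
East–west error: 0.01° × 16901.7 m/° ≈ 169.017 m.
Converting: 169.017 m × 3.2808 ft/m ≈ 554.52 ft.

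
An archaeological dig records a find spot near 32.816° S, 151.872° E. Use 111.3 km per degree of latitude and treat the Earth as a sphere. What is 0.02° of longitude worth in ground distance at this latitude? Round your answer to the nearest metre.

1871 metres

0.02° of longitude at 32.816° is 0.02 × 111300 × cos 32.816° ≈ 0.02 × 93538.2 = 1870.76 m.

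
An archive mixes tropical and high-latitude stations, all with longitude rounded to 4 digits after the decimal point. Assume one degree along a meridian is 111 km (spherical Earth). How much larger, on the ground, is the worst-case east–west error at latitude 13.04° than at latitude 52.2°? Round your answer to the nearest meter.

Rounding to 4 decimal places leaves the longitude within ±5e-05° of the true value.
At 13.04°: 5e-05° × 111000 × cos 13.04° = 5e-05 × 111000 × 0.9742 ≈ 5.4069 m.
Error at 52.2° = 5e-05° × 111000 × cos 52.2° ≈ 5.55 × 0.6129 = 3.4016 m.
Difference: 5.4069 − 3.4016 = 2.0052 m.

2 meters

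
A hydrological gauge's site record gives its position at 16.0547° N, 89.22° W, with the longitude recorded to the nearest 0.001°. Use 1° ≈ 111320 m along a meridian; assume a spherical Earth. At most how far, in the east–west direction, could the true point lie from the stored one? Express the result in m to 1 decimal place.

53.5 m

Rounding to 3 decimal places leaves the longitude within ±0.0005° of the true value.
Parallels shrink by cos φ, so at 16.0547° a degree of longitude is 111320 × 0.9610 ≈ 106978 m.
So at most 0.0005° × 106978 ≈ 53.4892 m east–west.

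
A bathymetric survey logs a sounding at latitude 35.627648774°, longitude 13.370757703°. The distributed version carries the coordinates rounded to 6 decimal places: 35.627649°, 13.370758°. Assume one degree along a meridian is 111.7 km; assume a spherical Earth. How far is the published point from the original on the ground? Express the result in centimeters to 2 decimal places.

3.69 centimeters

Δlat = 35.627648774 − 35.627649 = -0.000000226°; Δlon = 13.370757703 − 13.370758 = -0.000000297°.
North–south shift: -0.000000226 × 111700 = -0.0252442 m.
E–W at 35.6276°: -0.000000297° × 111700 × cos 35.6276° = -0.000000297 × 111700 × 0.8128 ≈ -0.0269652 m.
Distance: √(0.0252442² + 0.0269652²) ≈ 0.0369377 m.
That is 0.0369377 m = 3.6938 cm.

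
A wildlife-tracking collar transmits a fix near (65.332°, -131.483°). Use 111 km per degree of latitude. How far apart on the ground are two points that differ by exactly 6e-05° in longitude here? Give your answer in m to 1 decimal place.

2.8 m

One degree of longitude here spans 111000 × cos 65.332° = 111000 × 0.4174 ≈ 46326.9 m; 6e-05° of that is 2.77961 m.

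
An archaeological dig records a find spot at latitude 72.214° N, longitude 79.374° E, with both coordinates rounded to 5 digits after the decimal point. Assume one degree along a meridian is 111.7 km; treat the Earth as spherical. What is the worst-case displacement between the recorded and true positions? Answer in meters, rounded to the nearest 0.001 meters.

Rounding to 5 decimal places leaves each coordinate within ±5e-06° of the true value.
Latitude error → 5e-06 × 111700 = 0.5585 m along the meridian.
Longitude error → 5e-06 × 111700 × cos 72.214° = 5e-06 × 111700 × 0.3055 ≈ 0.170601 m.
Worst case both components are at the extreme and orthogonal: √(0.5585² + 0.170601²) ≈ 0.583975 m.

0.584 meters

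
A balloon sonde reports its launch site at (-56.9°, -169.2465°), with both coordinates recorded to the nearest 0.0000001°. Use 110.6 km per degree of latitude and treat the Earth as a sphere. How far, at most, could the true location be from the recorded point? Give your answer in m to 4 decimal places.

0.0063 m

Rounding to 7 decimal places leaves each coordinate within ±5e-08° of the true value.
North–south component: 5e-08° × 110600 = 0.00553 m.
E–W at 56.9°: 5e-08° × 110600 × cos 56.9° = 5e-08 × 110600 × 0.5461 ≈ 0.00301994 m.
Worst case both components are at the extreme and orthogonal: √(0.00553² + 0.00301994²) ≈ 0.00630087 m.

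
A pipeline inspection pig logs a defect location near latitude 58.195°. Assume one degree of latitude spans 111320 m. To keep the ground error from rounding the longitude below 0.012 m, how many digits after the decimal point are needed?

7 decimal places

At 58.195° one degree of longitude covers 111320 × cos 58.195° ≈ 111320 × 0.5270 ≈ 58669 m.
N decimal places → at most half a unit in the last place, 0.5 × 10⁻ᴺ° = 58669/2 × 10⁻ᴺ m.
Need 0.5 × 58669 × 10⁻ᴺ ≤ 0.012 → 10⁻ᴺ ≤ 4.091e-07, so N ≥ 6.39.
So 7 decimal places suffice (0.00293 m); 6 would allow up to 0.0293 m.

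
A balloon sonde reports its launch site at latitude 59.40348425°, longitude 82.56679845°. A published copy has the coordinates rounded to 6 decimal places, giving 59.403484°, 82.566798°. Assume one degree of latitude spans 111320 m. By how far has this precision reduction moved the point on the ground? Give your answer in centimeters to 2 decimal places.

Δlat = 59.40348425 − 59.403484 = +0.00000025°; Δlon = 82.56679845 − 82.566798 = +0.00000045°.
North–south shift: 0.00000025 × 111320 = 0.02783 m.
East–west at this latitude: 0.00000045° × 111320 × cos 59.4035° ≈ 0.00000045 × 56660.7 = 0.0254973 m.
Hypotenuse of the two orthogonal shifts: √(0.02783² + 0.0254973²) = 0.0377442 m.
That is 0.0377442 m = 3.7744 cm.

3.77 centimeters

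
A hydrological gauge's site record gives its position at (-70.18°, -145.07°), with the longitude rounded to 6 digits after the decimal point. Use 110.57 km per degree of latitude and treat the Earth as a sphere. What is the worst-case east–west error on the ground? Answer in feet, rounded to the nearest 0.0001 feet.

Rounding to 6 decimal places leaves the longitude within ±5e-07° of the true value.
One degree of longitude at 70.18° is 110570 × cos 70.18° ≈ 110570 × 0.3391 = 37490.6 m.
So at most 5e-07° × 37490.6 ≈ 0.0187453 m east–west.
In feet: 0.0187453 m ÷ 0.3048 ≈ 0.0615 ft.

0.0615 feet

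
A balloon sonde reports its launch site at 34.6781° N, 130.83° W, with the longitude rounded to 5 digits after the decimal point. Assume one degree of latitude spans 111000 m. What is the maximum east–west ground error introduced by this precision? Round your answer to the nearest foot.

1 feet

Rounding to 5 decimal places leaves the longitude within ±5e-06° of the true value.
At latitude 34.6781° a degree of longitude spans 111000 m × cos 34.6781° = 111000 × 0.8224 ≈ 91282.1 m.
Maximum E–W displacement: 5e-06 × 91282.1 = 0.456411 m.
In feet: 0.456411 m ÷ 0.3048 ≈ 1.4974 ft.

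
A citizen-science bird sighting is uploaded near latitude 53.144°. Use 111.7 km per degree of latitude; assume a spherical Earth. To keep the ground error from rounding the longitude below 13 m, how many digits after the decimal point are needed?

At 53.144° one degree of longitude covers 111700 × cos 53.144° ≈ 111700 × 0.5998 ≈ 66998.3 m.
Rounding to N decimal places gives at most 0.5 × 10⁻ᴺ degrees of error, i.e. 0.5 × 10⁻ᴺ × 66998.3 m.
Setting 33499.2 × 10⁻ᴺ ≤ 13 gives 10ᴺ ≥ 2577, i.e. N ≥ 3.41.
N = 3 would give 33.5 m (too coarse); N = 4 gives 3.35 m ≤ 13 m.

4 decimal places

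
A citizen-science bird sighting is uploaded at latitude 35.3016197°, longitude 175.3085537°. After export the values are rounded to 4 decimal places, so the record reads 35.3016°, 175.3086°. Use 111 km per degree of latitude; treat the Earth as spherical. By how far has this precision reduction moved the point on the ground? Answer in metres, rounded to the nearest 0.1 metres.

Δlat = 35.3016197 − 35.3016 = +0.0000197°; Δlon = 175.3085537 − 175.3086 = -0.0000463°.
North–south shift: 0.0000197 × 111000 = 2.1867 m.
E–W at 35.3016°: -0.0000463° × 111000 × cos 35.3016° = -0.0000463 × 111000 × 0.8161 ≈ -4.19429 m.
Hypotenuse of the two orthogonal shifts: √(2.1867² + 4.19429²) = 4.73009 m.

4.7 metres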